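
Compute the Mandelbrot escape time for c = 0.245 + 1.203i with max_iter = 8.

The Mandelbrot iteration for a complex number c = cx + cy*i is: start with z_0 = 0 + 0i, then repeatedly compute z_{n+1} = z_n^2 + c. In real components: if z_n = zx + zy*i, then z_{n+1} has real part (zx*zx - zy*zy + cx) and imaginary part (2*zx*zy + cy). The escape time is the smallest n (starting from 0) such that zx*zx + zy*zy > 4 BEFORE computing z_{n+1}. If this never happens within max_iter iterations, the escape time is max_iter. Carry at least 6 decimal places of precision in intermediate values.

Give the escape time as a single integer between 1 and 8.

z_0 = 0 + 0i, c = 0.2450 + 1.2030i
Iter 1: z = 0.2450 + 1.2030i, |z|^2 = 1.5072
Iter 2: z = -1.1422 + 1.7925i, |z|^2 = 4.5175
Escaped at iteration 2

Answer: 2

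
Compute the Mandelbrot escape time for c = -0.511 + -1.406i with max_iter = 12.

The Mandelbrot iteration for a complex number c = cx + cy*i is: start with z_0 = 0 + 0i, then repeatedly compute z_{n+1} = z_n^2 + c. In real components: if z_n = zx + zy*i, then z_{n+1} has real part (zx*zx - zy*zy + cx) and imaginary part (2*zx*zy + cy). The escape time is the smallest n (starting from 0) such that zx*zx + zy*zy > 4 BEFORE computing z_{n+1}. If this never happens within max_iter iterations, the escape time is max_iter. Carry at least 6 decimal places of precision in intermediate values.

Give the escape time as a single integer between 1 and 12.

Answer: 2

Derivation:
z_0 = 0 + 0i, c = -0.5110 + -1.4060i
Iter 1: z = -0.5110 + -1.4060i, |z|^2 = 2.2380
Iter 2: z = -2.2267 + 0.0309i, |z|^2 = 4.9592
Escaped at iteration 2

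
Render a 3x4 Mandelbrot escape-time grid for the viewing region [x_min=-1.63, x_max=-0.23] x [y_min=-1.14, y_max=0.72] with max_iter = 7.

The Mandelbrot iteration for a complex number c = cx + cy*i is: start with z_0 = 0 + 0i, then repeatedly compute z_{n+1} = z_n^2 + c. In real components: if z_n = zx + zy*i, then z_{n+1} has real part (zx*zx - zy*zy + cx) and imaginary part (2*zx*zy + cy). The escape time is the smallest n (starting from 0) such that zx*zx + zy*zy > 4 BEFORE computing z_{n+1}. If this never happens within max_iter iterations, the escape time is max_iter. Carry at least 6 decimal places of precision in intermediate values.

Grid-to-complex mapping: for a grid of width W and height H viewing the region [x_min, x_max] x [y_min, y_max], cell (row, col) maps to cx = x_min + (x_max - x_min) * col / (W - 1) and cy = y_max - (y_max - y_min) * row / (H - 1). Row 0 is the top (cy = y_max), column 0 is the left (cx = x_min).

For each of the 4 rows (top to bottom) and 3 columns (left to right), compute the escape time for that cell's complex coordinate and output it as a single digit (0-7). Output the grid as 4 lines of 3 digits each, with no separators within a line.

(row=0, col=0): c = -1.6300 + 0.7200i → escape time 3
(row=0, col=1): c = -0.9300 + 0.7200i → escape time 4
(row=0, col=2): c = -0.2300 + 0.7200i → escape time 7
(row=1, col=0): c = -1.6300 + 0.1000i → escape time 6
(row=1, col=1): c = -0.9300 + 0.1000i → escape time 7
(row=1, col=2): c = -0.2300 + 0.1000i → escape time 7
(row=2, col=0): c = -1.6300 + -0.5200i → escape time 3
(row=2, col=1): c = -0.9300 + -0.5200i → escape time 5
(row=2, col=2): c = -0.2300 + -0.5200i → escape time 7
(row=3, col=0): c = -1.6300 + -1.1400i → escape time 2
(row=3, col=1): c = -0.9300 + -1.1400i → escape time 3
(row=3, col=2): c = -0.2300 + -1.1400i → escape time 4

Answer: 347
677
357
234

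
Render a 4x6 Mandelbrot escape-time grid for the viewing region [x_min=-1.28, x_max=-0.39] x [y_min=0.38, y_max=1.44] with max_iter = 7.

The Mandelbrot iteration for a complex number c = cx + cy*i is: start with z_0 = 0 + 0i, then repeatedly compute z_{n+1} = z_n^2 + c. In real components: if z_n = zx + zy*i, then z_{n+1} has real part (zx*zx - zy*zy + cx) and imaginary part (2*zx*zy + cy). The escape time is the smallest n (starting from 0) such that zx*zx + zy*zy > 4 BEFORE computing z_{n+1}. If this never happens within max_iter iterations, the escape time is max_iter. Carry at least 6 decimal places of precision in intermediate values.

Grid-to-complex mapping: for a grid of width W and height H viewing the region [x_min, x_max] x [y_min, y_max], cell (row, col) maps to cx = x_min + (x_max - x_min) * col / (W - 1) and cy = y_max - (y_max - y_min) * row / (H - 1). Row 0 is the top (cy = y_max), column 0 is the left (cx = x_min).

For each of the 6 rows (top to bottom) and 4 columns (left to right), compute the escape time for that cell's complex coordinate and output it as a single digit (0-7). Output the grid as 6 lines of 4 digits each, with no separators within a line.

Answer: 2222
2333
3334
3346
3567
7777

Derivation:
(row=0, col=0): c = -1.2800 + 1.4400i → escape time 2
(row=0, col=1): c = -0.9833 + 1.4400i → escape time 2
(row=0, col=2): c = -0.6867 + 1.4400i → escape time 2
(row=0, col=3): c = -0.3900 + 1.4400i → escape time 2
(row=1, col=0): c = -1.2800 + 1.2280i → escape time 2
(row=1, col=1): c = -0.9833 + 1.2280i → escape time 3
(row=1, col=2): c = -0.6867 + 1.2280i → escape time 3
(row=1, col=3): c = -0.3900 + 1.2280i → escape time 3
(row=2, col=0): c = -1.2800 + 1.0160i → escape time 3
(row=2, col=1): c = -0.9833 + 1.0160i → escape time 3
(row=2, col=2): c = -0.6867 + 1.0160i → escape time 3
(row=2, col=3): c = -0.3900 + 1.0160i → escape time 4
(row=3, col=0): c = -1.2800 + 0.8040i → escape time 3
(row=3, col=1): c = -0.9833 + 0.8040i → escape time 3
(row=3, col=2): c = -0.6867 + 0.8040i → escape time 4
(row=3, col=3): c = -0.3900 + 0.8040i → escape time 6
(row=4, col=0): c = -1.2800 + 0.5920i → escape time 3
(row=4, col=1): c = -0.9833 + 0.5920i → escape time 5
(row=4, col=2): c = -0.6867 + 0.5920i → escape time 6
(row=4, col=3): c = -0.3900 + 0.5920i → escape time 7
(row=5, col=0): c = -1.2800 + 0.3800i → escape time 7
(row=5, col=1): c = -0.9833 + 0.3800i → escape time 7
(row=5, col=2): c = -0.6867 + 0.3800i → escape time 7
(row=5, col=3): c = -0.3900 + 0.3800i → escape time 7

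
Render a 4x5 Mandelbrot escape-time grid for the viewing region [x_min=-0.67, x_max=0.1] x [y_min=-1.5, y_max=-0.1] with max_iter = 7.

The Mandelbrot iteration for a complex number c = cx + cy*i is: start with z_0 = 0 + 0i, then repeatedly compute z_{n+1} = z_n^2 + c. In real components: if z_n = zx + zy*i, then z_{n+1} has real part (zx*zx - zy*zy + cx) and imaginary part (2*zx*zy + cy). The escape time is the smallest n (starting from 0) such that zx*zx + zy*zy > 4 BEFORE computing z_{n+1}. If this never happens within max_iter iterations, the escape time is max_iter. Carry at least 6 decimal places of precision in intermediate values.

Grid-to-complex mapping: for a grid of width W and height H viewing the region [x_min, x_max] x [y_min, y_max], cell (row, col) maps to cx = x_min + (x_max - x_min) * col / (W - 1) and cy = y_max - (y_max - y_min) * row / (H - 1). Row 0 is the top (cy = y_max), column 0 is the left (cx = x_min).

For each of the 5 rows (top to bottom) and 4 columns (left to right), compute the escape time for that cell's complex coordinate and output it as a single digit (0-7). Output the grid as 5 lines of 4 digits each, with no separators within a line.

(row=0, col=0): c = -0.6700 + -0.1000i → escape time 7
(row=0, col=1): c = -0.4133 + -0.1000i → escape time 7
(row=0, col=2): c = -0.1567 + -0.1000i → escape time 7
(row=0, col=3): c = 0.1000 + -0.1000i → escape time 7
(row=1, col=0): c = -0.6700 + -0.4500i → escape time 7
(row=1, col=1): c = -0.4133 + -0.4500i → escape time 7
(row=1, col=2): c = -0.1567 + -0.4500i → escape time 7
(row=1, col=3): c = 0.1000 + -0.4500i → escape time 7
(row=2, col=0): c = -0.6700 + -0.8000i → escape time 4
(row=2, col=1): c = -0.4133 + -0.8000i → escape time 6
(row=2, col=2): c = -0.1567 + -0.8000i → escape time 7
(row=2, col=3): c = 0.1000 + -0.8000i → escape time 6
(row=3, col=0): c = -0.6700 + -1.1500i → escape time 3
(row=3, col=1): c = -0.4133 + -1.1500i → escape time 3
(row=3, col=2): c = -0.1567 + -1.1500i → escape time 5
(row=3, col=3): c = 0.1000 + -1.1500i → escape time 3
(row=4, col=0): c = -0.6700 + -1.5000i → escape time 2
(row=4, col=1): c = -0.4133 + -1.5000i → escape time 2
(row=4, col=2): c = -0.1567 + -1.5000i → escape time 2
(row=4, col=3): c = 0.1000 + -1.5000i → escape time 2

Answer: 7777
7777
4676
3353
2222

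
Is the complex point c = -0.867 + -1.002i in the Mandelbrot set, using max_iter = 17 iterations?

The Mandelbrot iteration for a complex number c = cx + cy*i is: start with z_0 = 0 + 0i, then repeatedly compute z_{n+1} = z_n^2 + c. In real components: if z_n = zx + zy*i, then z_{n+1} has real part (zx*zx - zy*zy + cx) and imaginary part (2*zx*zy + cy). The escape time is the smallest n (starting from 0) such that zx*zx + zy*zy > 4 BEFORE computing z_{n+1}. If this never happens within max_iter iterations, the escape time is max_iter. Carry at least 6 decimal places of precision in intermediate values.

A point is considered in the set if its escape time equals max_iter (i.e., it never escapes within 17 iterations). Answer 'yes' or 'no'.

z_0 = 0 + 0i, c = -0.8670 + -1.0020i
Iter 1: z = -0.8670 + -1.0020i, |z|^2 = 1.7557
Iter 2: z = -1.1193 + 0.7355i, |z|^2 = 1.7938
Iter 3: z = -0.1550 + -2.6484i, |z|^2 = 7.0383
Escaped at iteration 3

Answer: no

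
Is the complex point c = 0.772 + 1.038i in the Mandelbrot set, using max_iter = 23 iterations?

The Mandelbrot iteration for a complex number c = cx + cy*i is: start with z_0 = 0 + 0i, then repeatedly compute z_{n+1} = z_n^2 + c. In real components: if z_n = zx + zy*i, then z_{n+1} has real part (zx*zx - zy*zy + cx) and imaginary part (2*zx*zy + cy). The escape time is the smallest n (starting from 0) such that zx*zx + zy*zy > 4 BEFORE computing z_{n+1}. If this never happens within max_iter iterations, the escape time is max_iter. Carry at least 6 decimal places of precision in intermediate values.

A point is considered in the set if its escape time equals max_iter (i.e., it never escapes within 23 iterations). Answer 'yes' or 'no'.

Answer: no

Derivation:
z_0 = 0 + 0i, c = 0.7720 + 1.0380i
Iter 1: z = 0.7720 + 1.0380i, |z|^2 = 1.6734
Iter 2: z = 0.2905 + 2.6407i, |z|^2 = 7.0576
Escaped at iteration 2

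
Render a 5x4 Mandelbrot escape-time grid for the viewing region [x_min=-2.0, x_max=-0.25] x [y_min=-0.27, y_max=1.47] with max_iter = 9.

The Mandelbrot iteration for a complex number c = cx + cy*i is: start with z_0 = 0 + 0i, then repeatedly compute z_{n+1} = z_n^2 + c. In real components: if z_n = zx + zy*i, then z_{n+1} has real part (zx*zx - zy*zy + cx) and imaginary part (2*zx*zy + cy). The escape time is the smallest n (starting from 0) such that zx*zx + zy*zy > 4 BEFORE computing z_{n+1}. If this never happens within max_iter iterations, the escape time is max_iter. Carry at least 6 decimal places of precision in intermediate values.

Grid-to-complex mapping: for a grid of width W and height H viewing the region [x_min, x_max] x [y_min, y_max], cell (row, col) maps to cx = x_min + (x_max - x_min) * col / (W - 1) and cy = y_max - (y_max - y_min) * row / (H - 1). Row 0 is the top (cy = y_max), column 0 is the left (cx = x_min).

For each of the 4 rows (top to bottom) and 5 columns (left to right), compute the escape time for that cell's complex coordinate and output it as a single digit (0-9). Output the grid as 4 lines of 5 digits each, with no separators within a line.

Answer: 11222
13349
14999
15999

Derivation:
(row=0, col=0): c = -2.0000 + 1.4700i → escape time 1
(row=0, col=1): c = -1.5625 + 1.4700i → escape time 1
(row=0, col=2): c = -1.1250 + 1.4700i → escape time 2
(row=0, col=3): c = -0.6875 + 1.4700i → escape time 2
(row=0, col=4): c = -0.2500 + 1.4700i → escape time 2
(row=1, col=0): c = -2.0000 + 0.8900i → escape time 1
(row=1, col=1): c = -1.5625 + 0.8900i → escape time 3
(row=1, col=2): c = -1.1250 + 0.8900i → escape time 3
(row=1, col=3): c = -0.6875 + 0.8900i → escape time 4
(row=1, col=4): c = -0.2500 + 0.8900i → escape time 9
(row=2, col=0): c = -2.0000 + 0.3100i → escape time 1
(row=2, col=1): c = -1.5625 + 0.3100i → escape time 4
(row=2, col=2): c = -1.1250 + 0.3100i → escape time 9
(row=2, col=3): c = -0.6875 + 0.3100i → escape time 9
(row=2, col=4): c = -0.2500 + 0.3100i → escape time 9
(row=3, col=0): c = -2.0000 + -0.2700i → escape time 1
(row=3, col=1): c = -1.5625 + -0.2700i → escape time 5
(row=3, col=2): c = -1.1250 + -0.2700i → escape time 9
(row=3, col=3): c = -0.6875 + -0.2700i → escape time 9
(row=3, col=4): c = -0.2500 + -0.2700i → escape time 9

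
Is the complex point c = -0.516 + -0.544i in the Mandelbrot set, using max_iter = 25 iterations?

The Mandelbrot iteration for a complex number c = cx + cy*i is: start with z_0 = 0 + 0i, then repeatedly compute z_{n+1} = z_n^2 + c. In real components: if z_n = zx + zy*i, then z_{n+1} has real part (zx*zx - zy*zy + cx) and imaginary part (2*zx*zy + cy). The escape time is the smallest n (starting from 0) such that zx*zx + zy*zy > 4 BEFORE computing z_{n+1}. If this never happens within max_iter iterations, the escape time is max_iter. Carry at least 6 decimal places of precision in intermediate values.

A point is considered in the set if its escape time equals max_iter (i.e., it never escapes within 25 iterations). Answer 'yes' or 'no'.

z_0 = 0 + 0i, c = -0.5160 + -0.5440i
Iter 1: z = -0.5160 + -0.5440i, |z|^2 = 0.5622
Iter 2: z = -0.5457 + 0.0174i, |z|^2 = 0.2981
Iter 3: z = -0.2185 + -0.5630i, |z|^2 = 0.3647
Iter 4: z = -0.7852 + -0.2979i, |z|^2 = 0.7053
Iter 5: z = 0.0118 + -0.0761i, |z|^2 = 0.0059
Iter 6: z = -0.5217 + -0.5458i, |z|^2 = 0.5700
Iter 7: z = -0.5418 + 0.0254i, |z|^2 = 0.2942
Iter 8: z = -0.2231 + -0.5716i, |z|^2 = 0.3765
Iter 9: z = -0.7929 + -0.2889i, |z|^2 = 0.7122
Iter 10: z = 0.0292 + -0.0858i, |z|^2 = 0.0082
Iter 11: z = -0.5225 + -0.5490i, |z|^2 = 0.5744
Iter 12: z = -0.5444 + 0.0297i, |z|^2 = 0.2972
Iter 13: z = -0.2205 + -0.5764i, |z|^2 = 0.3808
Iter 14: z = -0.7996 + -0.2898i, |z|^2 = 0.7233
Iter 15: z = 0.0393 + -0.0806i, |z|^2 = 0.0080
Iter 16: z = -0.5209 + -0.5503i, |z|^2 = 0.5743
Iter 17: z = -0.5475 + 0.0294i, |z|^2 = 0.3006
Iter 18: z = -0.2171 + -0.5762i, |z|^2 = 0.3791
Iter 19: z = -0.8008 + -0.2938i, |z|^2 = 0.7277
Iter 20: z = 0.0390 + -0.0734i, |z|^2 = 0.0069
Iter 21: z = -0.5199 + -0.5497i, |z|^2 = 0.5725
Iter 22: z = -0.5479 + 0.0276i, |z|^2 = 0.3010
Iter 23: z = -0.2165 + -0.5742i, |z|^2 = 0.3766
Iter 24: z = -0.7988 + -0.2953i, |z|^2 = 0.7254
Did not escape in 25 iterations → in set

Answer: yes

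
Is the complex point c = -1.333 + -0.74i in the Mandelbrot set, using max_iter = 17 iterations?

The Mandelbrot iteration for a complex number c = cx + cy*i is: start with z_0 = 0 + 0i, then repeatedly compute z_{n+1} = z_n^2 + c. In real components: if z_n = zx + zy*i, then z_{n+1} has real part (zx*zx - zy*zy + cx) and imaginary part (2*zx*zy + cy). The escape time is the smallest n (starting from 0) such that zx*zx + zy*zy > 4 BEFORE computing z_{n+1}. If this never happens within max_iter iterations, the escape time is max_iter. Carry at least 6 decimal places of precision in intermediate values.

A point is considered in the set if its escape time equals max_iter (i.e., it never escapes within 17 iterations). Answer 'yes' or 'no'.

Answer: no

Derivation:
z_0 = 0 + 0i, c = -1.3330 + -0.7400i
Iter 1: z = -1.3330 + -0.7400i, |z|^2 = 2.3245
Iter 2: z = -0.1037 + 1.2328i, |z|^2 = 1.5307
Iter 3: z = -2.8421 + -0.9957i, |z|^2 = 9.0692
Escaped at iteration 3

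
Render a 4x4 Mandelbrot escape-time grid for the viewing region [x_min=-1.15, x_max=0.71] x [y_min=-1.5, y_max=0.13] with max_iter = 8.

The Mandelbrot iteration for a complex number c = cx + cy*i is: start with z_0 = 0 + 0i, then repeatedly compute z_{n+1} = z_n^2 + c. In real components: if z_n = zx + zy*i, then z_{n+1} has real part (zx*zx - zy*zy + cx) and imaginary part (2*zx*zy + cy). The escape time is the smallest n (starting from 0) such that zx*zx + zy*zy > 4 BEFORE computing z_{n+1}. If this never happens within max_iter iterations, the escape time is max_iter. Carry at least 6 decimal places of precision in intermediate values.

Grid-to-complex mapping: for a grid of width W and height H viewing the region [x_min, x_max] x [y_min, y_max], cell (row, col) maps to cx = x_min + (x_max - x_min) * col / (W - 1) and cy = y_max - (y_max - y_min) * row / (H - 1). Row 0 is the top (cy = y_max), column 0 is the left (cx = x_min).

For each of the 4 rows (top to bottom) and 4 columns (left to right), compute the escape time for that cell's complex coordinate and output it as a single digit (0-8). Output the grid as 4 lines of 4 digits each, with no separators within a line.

Answer: 8883
6883
3452
2222

Derivation:
(row=0, col=0): c = -1.1500 + 0.1300i → escape time 8
(row=0, col=1): c = -0.5300 + 0.1300i → escape time 8
(row=0, col=2): c = 0.0900 + 0.1300i → escape time 8
(row=0, col=3): c = 0.7100 + 0.1300i → escape time 3
(row=1, col=0): c = -1.1500 + -0.4133i → escape time 6
(row=1, col=1): c = -0.5300 + -0.4133i → escape time 8
(row=1, col=2): c = 0.0900 + -0.4133i → escape time 8
(row=1, col=3): c = 0.7100 + -0.4133i → escape time 3
(row=2, col=0): c = -1.1500 + -0.9567i → escape time 3
(row=2, col=1): c = -0.5300 + -0.9567i → escape time 4
(row=2, col=2): c = 0.0900 + -0.9567i → escape time 5
(row=2, col=3): c = 0.7100 + -0.9567i → escape time 2
(row=3, col=0): c = -1.1500 + -1.5000i → escape time 2
(row=3, col=1): c = -0.5300 + -1.5000i → escape time 2
(row=3, col=2): c = 0.0900 + -1.5000i → escape time 2
(row=3, col=3): c = 0.7100 + -1.5000i → escape time 2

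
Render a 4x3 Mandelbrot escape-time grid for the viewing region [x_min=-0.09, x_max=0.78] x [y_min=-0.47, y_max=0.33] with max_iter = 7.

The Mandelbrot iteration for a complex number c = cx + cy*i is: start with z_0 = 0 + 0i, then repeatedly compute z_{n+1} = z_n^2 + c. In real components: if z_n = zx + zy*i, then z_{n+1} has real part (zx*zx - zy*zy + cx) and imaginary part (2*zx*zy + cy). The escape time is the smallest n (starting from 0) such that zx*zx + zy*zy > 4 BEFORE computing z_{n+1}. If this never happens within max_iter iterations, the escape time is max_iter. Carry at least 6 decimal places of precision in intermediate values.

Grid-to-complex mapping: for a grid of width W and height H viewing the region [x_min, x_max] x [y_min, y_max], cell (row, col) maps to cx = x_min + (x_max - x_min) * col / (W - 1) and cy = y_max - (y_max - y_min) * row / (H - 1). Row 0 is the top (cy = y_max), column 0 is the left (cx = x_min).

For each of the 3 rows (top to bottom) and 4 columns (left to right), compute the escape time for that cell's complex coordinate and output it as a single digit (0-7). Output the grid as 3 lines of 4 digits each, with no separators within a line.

Answer: 7763
7753
7753

Derivation:
(row=0, col=0): c = -0.0900 + 0.3300i → escape time 7
(row=0, col=1): c = 0.2000 + 0.3300i → escape time 7
(row=0, col=2): c = 0.4900 + 0.3300i → escape time 6
(row=0, col=3): c = 0.7800 + 0.3300i → escape time 3
(row=1, col=0): c = -0.0900 + -0.0700i → escape time 7
(row=1, col=1): c = 0.2000 + -0.0700i → escape time 7
(row=1, col=2): c = 0.4900 + -0.0700i → escape time 5
(row=1, col=3): c = 0.7800 + -0.0700i → escape time 3
(row=2, col=0): c = -0.0900 + -0.4700i → escape time 7
(row=2, col=1): c = 0.2000 + -0.4700i → escape time 7
(row=2, col=2): c = 0.4900 + -0.4700i → escape time 5
(row=2, col=3): c = 0.7800 + -0.4700i → escape time 3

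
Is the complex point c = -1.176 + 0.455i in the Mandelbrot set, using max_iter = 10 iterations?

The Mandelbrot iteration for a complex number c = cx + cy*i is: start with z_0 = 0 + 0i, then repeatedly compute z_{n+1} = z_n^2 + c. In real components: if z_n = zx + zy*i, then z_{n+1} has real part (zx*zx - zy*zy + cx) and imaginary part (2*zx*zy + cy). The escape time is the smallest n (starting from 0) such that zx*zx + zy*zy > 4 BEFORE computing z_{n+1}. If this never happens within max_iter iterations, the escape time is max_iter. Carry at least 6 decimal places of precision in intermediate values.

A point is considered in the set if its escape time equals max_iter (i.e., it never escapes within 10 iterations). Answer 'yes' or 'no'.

Answer: no

Derivation:
z_0 = 0 + 0i, c = -1.1760 + 0.4550i
Iter 1: z = -1.1760 + 0.4550i, |z|^2 = 1.5900
Iter 2: z = -0.0000 + -0.6152i, |z|^2 = 0.3784
Iter 3: z = -1.5544 + 0.4551i, |z|^2 = 2.6233
Iter 4: z = 1.0331 + -0.9597i, |z|^2 = 1.9884
Iter 5: z = -1.0297 + -1.5280i, |z|^2 = 3.3951
Iter 6: z = -2.4507 + 3.6017i, |z|^2 = 18.9785
Escaped at iteration 6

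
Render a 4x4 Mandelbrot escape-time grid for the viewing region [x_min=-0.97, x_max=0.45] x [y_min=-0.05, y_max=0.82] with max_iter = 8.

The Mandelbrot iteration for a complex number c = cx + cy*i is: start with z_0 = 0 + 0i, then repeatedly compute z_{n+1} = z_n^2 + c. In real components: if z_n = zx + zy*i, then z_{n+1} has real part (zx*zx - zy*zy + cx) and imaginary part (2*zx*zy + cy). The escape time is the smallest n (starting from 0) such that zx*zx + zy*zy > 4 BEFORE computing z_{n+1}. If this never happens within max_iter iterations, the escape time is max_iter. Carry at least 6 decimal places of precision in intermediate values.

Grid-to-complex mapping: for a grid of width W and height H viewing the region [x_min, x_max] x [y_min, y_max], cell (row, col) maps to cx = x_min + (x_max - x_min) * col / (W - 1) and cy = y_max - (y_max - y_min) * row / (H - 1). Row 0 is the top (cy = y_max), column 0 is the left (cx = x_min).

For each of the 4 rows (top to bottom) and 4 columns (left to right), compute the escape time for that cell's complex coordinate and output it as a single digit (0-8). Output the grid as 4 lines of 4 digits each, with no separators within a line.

(row=0, col=0): c = -0.9700 + 0.8200i → escape time 3
(row=0, col=1): c = -0.4967 + 0.8200i → escape time 5
(row=0, col=2): c = -0.0233 + 0.8200i → escape time 8
(row=0, col=3): c = 0.4500 + 0.8200i → escape time 3
(row=1, col=0): c = -0.9700 + 0.5300i → escape time 5
(row=1, col=1): c = -0.4967 + 0.5300i → escape time 8
(row=1, col=2): c = -0.0233 + 0.5300i → escape time 8
(row=1, col=3): c = 0.4500 + 0.5300i → escape time 5
(row=2, col=0): c = -0.9700 + 0.2400i → escape time 8
(row=2, col=1): c = -0.4967 + 0.2400i → escape time 8
(row=2, col=2): c = -0.0233 + 0.2400i → escape time 8
(row=2, col=3): c = 0.4500 + 0.2400i → escape time 8
(row=3, col=0): c = -0.9700 + -0.0500i → escape time 8
(row=3, col=1): c = -0.4967 + -0.0500i → escape time 8
(row=3, col=2): c = -0.0233 + -0.0500i → escape time 8
(row=3, col=3): c = 0.4500 + -0.0500i → escape time 6

Answer: 3583
5885
8888
8886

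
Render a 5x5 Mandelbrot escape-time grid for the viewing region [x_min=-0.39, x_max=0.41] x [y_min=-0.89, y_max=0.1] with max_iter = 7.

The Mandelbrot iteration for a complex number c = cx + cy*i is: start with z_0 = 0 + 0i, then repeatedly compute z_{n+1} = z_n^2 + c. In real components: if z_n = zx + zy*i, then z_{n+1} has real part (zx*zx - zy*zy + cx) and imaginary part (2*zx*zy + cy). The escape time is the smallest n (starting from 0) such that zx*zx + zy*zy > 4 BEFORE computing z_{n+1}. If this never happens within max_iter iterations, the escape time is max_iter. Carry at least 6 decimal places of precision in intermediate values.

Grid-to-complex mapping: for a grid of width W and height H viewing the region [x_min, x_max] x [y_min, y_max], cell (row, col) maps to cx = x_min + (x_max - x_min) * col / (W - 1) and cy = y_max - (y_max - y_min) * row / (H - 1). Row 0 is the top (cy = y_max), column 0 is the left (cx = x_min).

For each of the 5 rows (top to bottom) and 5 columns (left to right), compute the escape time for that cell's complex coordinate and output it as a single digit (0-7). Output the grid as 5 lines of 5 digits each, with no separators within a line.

Answer: 77777
77777
77777
77777
57743

Derivation:
(row=0, col=0): c = -0.3900 + 0.1000i → escape time 7
(row=0, col=1): c = -0.1900 + 0.1000i → escape time 7
(row=0, col=2): c = 0.0100 + 0.1000i → escape time 7
(row=0, col=3): c = 0.2100 + 0.1000i → escape time 7
(row=0, col=4): c = 0.4100 + 0.1000i → escape time 7
(row=1, col=0): c = -0.3900 + -0.1475i → escape time 7
(row=1, col=1): c = -0.1900 + -0.1475i → escape time 7
(row=1, col=2): c = 0.0100 + -0.1475i → escape time 7
(row=1, col=3): c = 0.2100 + -0.1475i → escape time 7
(row=1, col=4): c = 0.4100 + -0.1475i → escape time 7
(row=2, col=0): c = -0.3900 + -0.3950i → escape time 7
(row=2, col=1): c = -0.1900 + -0.3950i → escape time 7
(row=2, col=2): c = 0.0100 + -0.3950i → escape time 7
(row=2, col=3): c = 0.2100 + -0.3950i → escape time 7
(row=2, col=4): c = 0.4100 + -0.3950i → escape time 7
(row=3, col=0): c = -0.3900 + -0.6425i → escape time 7
(row=3, col=1): c = -0.1900 + -0.6425i → escape time 7
(row=3, col=2): c = 0.0100 + -0.6425i → escape time 7
(row=3, col=3): c = 0.2100 + -0.6425i → escape time 7
(row=3, col=4): c = 0.4100 + -0.6425i → escape time 7
(row=4, col=0): c = -0.3900 + -0.8900i → escape time 5
(row=4, col=1): c = -0.1900 + -0.8900i → escape time 7
(row=4, col=2): c = 0.0100 + -0.8900i → escape time 7
(row=4, col=3): c = 0.2100 + -0.8900i → escape time 4
(row=4, col=4): c = 0.4100 + -0.8900i → escape time 3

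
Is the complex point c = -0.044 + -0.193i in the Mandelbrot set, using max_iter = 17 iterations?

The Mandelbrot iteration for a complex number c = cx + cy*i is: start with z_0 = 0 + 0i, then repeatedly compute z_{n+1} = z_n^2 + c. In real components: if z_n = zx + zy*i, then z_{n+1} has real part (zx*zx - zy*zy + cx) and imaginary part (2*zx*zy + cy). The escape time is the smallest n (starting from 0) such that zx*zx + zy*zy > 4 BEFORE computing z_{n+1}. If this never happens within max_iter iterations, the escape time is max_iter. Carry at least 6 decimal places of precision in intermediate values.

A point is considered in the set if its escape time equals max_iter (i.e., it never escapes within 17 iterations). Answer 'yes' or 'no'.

z_0 = 0 + 0i, c = -0.0440 + -0.1930i
Iter 1: z = -0.0440 + -0.1930i, |z|^2 = 0.0392
Iter 2: z = -0.0793 + -0.1760i, |z|^2 = 0.0373
Iter 3: z = -0.0687 + -0.1651i, |z|^2 = 0.0320
Iter 4: z = -0.0665 + -0.1703i, |z|^2 = 0.0334
Iter 5: z = -0.0686 + -0.1703i, |z|^2 = 0.0337
Iter 6: z = -0.0683 + -0.1696i, |z|^2 = 0.0334
Iter 7: z = -0.0681 + -0.1698i, |z|^2 = 0.0335
Iter 8: z = -0.0682 + -0.1699i, |z|^2 = 0.0335
Iter 9: z = -0.0682 + -0.1698i, |z|^2 = 0.0335
Iter 10: z = -0.0682 + -0.1698i, |z|^2 = 0.0335
Iter 11: z = -0.0682 + -0.1698i, |z|^2 = 0.0335
Iter 12: z = -0.0682 + -0.1698i, |z|^2 = 0.0335
Iter 13: z = -0.0682 + -0.1698i, |z|^2 = 0.0335
Iter 14: z = -0.0682 + -0.1698i, |z|^2 = 0.0335
Iter 15: z = -0.0682 + -0.1698i, |z|^2 = 0.0335
Iter 16: z = -0.0682 + -0.1698i, |z|^2 = 0.0335
Did not escape in 17 iterations → in set

Answer: yes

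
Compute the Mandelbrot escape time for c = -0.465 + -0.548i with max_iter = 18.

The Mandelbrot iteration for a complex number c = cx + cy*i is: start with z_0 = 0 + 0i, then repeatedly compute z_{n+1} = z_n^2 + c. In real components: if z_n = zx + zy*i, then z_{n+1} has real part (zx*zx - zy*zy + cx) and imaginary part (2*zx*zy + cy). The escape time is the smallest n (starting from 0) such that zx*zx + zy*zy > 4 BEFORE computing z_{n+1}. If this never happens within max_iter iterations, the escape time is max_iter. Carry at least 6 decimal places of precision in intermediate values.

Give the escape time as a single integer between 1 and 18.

Answer: 18

Derivation:
z_0 = 0 + 0i, c = -0.4650 + -0.5480i
Iter 1: z = -0.4650 + -0.5480i, |z|^2 = 0.5165
Iter 2: z = -0.5491 + -0.0384i, |z|^2 = 0.3030
Iter 3: z = -0.1650 + -0.5059i, |z|^2 = 0.2831
Iter 4: z = -0.6937 + -0.3811i, |z|^2 = 0.6264
Iter 5: z = -0.1290 + -0.0193i, |z|^2 = 0.0170
Iter 6: z = -0.4487 + -0.5430i, |z|^2 = 0.4962
Iter 7: z = -0.5585 + -0.0607i, |z|^2 = 0.3156
Iter 8: z = -0.1567 + -0.4802i, |z|^2 = 0.2552
Iter 9: z = -0.6711 + -0.3975i, |z|^2 = 0.6083
Iter 10: z = -0.1726 + -0.0146i, |z|^2 = 0.0300
Iter 11: z = -0.4354 + -0.5430i, |z|^2 = 0.4844
Iter 12: z = -0.5702 + -0.0752i, |z|^2 = 0.3308
Iter 13: z = -0.1455 + -0.4623i, |z|^2 = 0.2349
Iter 14: z = -0.6575 + -0.4135i, |z|^2 = 0.6033
Iter 15: z = -0.2036 + -0.0042i, |z|^2 = 0.0415
Iter 16: z = -0.4235 + -0.5463i, |z|^2 = 0.4778
Iter 17: z = -0.5840 + -0.0853i, |z|^2 = 0.3484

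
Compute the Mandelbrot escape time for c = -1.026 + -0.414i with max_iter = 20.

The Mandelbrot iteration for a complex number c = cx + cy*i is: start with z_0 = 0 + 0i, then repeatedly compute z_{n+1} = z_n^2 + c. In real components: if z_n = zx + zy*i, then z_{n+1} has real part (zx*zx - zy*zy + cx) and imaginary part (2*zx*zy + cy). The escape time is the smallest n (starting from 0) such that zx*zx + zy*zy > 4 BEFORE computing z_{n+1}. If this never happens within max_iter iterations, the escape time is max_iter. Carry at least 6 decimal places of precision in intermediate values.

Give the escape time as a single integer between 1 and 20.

z_0 = 0 + 0i, c = -1.0260 + -0.4140i
Iter 1: z = -1.0260 + -0.4140i, |z|^2 = 1.2241
Iter 2: z = -0.1447 + 0.4355i, |z|^2 = 0.2106
Iter 3: z = -1.1947 + -0.5401i, |z|^2 = 1.7191
Iter 4: z = 0.1097 + 0.8765i, |z|^2 = 0.7802
Iter 5: z = -1.7821 + -0.2216i, |z|^2 = 3.2251
Iter 6: z = 2.1009 + 0.3760i, |z|^2 = 4.5552
Escaped at iteration 6

Answer: 6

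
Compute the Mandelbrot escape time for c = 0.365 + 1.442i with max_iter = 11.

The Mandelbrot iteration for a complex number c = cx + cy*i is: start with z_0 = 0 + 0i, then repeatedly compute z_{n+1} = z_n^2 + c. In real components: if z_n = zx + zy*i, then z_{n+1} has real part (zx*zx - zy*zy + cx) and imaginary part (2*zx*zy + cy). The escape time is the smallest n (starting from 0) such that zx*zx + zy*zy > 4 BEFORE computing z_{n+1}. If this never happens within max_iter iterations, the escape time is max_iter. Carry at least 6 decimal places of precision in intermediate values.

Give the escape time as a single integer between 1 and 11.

z_0 = 0 + 0i, c = 0.3650 + 1.4420i
Iter 1: z = 0.3650 + 1.4420i, |z|^2 = 2.2126
Iter 2: z = -1.5811 + 2.4947i, |z|^2 = 8.7233
Escaped at iteration 2

Answer: 2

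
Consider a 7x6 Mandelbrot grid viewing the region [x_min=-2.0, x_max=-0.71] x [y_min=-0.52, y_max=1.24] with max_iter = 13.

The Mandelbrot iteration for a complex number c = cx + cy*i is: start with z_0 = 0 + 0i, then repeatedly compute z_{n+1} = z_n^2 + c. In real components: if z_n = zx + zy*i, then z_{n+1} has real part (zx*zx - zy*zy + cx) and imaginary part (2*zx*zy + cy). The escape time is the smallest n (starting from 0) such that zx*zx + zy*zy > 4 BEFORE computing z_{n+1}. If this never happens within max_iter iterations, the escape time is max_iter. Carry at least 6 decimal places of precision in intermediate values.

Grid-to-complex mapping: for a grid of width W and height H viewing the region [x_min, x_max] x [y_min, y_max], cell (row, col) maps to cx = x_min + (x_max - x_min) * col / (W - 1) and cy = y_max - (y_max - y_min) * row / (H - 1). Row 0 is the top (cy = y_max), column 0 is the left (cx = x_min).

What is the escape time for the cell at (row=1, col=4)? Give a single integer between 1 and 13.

Answer: 3

Derivation:
z_0 = 0 + 0i, c = -1.1400 + 0.8880i
Iter 1: z = -1.1400 + 0.8880i, |z|^2 = 2.0881
Iter 2: z = -0.6289 + -1.1366i, |z|^2 = 1.6875
Iter 3: z = -2.0364 + 2.3178i, |z|^2 = 9.5189
Escaped at iteration 3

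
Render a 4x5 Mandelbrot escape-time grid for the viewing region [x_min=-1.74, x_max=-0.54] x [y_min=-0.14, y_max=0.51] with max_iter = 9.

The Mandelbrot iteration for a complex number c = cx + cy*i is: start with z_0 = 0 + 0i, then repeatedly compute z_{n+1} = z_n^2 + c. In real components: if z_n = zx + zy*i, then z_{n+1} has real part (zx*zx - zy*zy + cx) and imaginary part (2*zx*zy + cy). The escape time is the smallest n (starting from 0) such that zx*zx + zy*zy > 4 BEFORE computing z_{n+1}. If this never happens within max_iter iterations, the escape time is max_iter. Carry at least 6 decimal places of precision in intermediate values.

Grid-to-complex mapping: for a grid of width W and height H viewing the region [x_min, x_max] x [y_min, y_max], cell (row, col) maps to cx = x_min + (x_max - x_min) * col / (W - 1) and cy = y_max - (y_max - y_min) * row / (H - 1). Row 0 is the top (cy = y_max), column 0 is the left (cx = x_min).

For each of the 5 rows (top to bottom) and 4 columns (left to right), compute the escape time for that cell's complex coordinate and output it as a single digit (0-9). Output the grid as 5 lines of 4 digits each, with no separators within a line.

Answer: 3359
3689
4899
9999
4999

Derivation:
(row=0, col=0): c = -1.7400 + 0.5100i → escape time 3
(row=0, col=1): c = -1.3400 + 0.5100i → escape time 3
(row=0, col=2): c = -0.9400 + 0.5100i → escape time 5
(row=0, col=3): c = -0.5400 + 0.5100i → escape time 9
(row=1, col=0): c = -1.7400 + 0.3475i → escape time 3
(row=1, col=1): c = -1.3400 + 0.3475i → escape time 6
(row=1, col=2): c = -0.9400 + 0.3475i → escape time 8
(row=1, col=3): c = -0.5400 + 0.3475i → escape time 9
(row=2, col=0): c = -1.7400 + 0.1850i → escape time 4
(row=2, col=1): c = -1.3400 + 0.1850i → escape time 8
(row=2, col=2): c = -0.9400 + 0.1850i → escape time 9
(row=2, col=3): c = -0.5400 + 0.1850i → escape time 9
(row=3, col=0): c = -1.7400 + 0.0225i → escape time 9
(row=3, col=1): c = -1.3400 + 0.0225i → escape time 9
(row=3, col=2): c = -0.9400 + 0.0225i → escape time 9
(row=3, col=3): c = -0.5400 + 0.0225i → escape time 9
(row=4, col=0): c = -1.7400 + -0.1400i → escape time 4
(row=4, col=1): c = -1.3400 + -0.1400i → escape time 9
(row=4, col=2): c = -0.9400 + -0.1400i → escape time 9
(row=4, col=3): c = -0.5400 + -0.1400i → escape time 9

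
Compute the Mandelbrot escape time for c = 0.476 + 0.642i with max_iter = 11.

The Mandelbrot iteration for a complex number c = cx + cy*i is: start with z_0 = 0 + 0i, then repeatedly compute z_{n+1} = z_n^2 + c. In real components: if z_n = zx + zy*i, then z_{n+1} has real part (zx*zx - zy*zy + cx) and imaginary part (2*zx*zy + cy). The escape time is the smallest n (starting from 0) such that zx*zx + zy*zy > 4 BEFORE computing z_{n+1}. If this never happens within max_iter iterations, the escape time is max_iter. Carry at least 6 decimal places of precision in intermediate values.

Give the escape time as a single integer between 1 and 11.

z_0 = 0 + 0i, c = 0.4760 + 0.6420i
Iter 1: z = 0.4760 + 0.6420i, |z|^2 = 0.6387
Iter 2: z = 0.2904 + 1.2532i, |z|^2 = 1.6548
Iter 3: z = -1.0101 + 1.3699i, |z|^2 = 2.8969
Iter 4: z = -0.3802 + -2.1255i, |z|^2 = 4.6624
Escaped at iteration 4

Answer: 4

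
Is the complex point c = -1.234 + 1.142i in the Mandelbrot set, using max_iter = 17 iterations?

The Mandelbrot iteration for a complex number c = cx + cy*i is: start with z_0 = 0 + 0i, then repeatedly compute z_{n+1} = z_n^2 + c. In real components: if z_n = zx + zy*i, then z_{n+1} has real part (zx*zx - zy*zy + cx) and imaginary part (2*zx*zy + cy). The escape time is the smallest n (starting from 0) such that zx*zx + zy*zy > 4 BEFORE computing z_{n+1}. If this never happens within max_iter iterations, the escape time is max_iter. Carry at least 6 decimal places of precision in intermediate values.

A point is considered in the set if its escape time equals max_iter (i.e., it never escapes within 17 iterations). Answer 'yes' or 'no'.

z_0 = 0 + 0i, c = -1.2340 + 1.1420i
Iter 1: z = -1.2340 + 1.1420i, |z|^2 = 2.8269
Iter 2: z = -1.0154 + -1.6765i, |z|^2 = 3.8416
Iter 3: z = -3.0135 + 4.5466i, |z|^2 = 29.7522
Escaped at iteration 3

Answer: no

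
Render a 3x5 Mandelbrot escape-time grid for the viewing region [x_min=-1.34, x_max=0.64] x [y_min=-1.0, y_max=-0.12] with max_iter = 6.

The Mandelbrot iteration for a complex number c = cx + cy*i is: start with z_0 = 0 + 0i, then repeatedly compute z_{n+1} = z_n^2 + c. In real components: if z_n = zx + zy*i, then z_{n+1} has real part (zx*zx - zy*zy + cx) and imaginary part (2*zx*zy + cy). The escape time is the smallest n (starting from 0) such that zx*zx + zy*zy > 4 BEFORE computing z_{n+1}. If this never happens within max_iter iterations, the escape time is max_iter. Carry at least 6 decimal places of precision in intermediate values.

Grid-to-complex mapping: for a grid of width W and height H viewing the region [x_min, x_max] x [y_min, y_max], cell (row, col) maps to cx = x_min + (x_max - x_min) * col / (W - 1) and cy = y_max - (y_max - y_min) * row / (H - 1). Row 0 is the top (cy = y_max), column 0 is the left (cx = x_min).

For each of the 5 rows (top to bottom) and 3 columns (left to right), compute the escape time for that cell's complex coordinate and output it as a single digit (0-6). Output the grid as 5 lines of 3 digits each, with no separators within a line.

(row=0, col=0): c = -1.3400 + -0.1200i → escape time 6
(row=0, col=1): c = -0.3500 + -0.1200i → escape time 6
(row=0, col=2): c = 0.6400 + -0.1200i → escape time 4
(row=1, col=0): c = -1.3400 + -0.3400i → escape time 6
(row=1, col=1): c = -0.3500 + -0.3400i → escape time 6
(row=1, col=2): c = 0.6400 + -0.3400i → escape time 3
(row=2, col=0): c = -1.3400 + -0.5600i → escape time 3
(row=2, col=1): c = -0.3500 + -0.5600i → escape time 6
(row=2, col=2): c = 0.6400 + -0.5600i → escape time 3
(row=3, col=0): c = -1.3400 + -0.7800i → escape time 3
(row=3, col=1): c = -0.3500 + -0.7800i → escape time 6
(row=3, col=2): c = 0.6400 + -0.7800i → escape time 3
(row=4, col=0): c = -1.3400 + -1.0000i → escape time 3
(row=4, col=1): c = -0.3500 + -1.0000i → escape time 5
(row=4, col=2): c = 0.6400 + -1.0000i → escape time 2

Answer: 664
663
363
363
352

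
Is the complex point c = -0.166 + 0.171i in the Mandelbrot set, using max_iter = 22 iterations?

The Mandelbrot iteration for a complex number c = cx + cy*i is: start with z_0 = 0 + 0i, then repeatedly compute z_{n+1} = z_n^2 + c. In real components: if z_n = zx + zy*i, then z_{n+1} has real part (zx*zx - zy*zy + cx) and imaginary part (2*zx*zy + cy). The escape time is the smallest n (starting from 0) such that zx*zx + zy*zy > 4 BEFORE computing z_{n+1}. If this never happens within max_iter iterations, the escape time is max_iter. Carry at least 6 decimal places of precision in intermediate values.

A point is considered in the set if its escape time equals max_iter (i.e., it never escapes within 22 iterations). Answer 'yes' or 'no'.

Answer: yes

Derivation:
z_0 = 0 + 0i, c = -0.1660 + 0.1710i
Iter 1: z = -0.1660 + 0.1710i, |z|^2 = 0.0568
Iter 2: z = -0.1677 + 0.1142i, |z|^2 = 0.0412
Iter 3: z = -0.1509 + 0.1327i, |z|^2 = 0.0404
Iter 4: z = -0.1608 + 0.1309i, |z|^2 = 0.0430
Iter 5: z = -0.1573 + 0.1289i, |z|^2 = 0.0413
Iter 6: z = -0.1579 + 0.1305i, |z|^2 = 0.0419
Iter 7: z = -0.1581 + 0.1298i, |z|^2 = 0.0418
Iter 8: z = -0.1579 + 0.1300i, |z|^2 = 0.0418
Iter 9: z = -0.1580 + 0.1300i, |z|^2 = 0.0418
Iter 10: z = -0.1579 + 0.1299i, |z|^2 = 0.0418
Iter 11: z = -0.1579 + 0.1300i, |z|^2 = 0.0418
Iter 12: z = -0.1579 + 0.1299i, |z|^2 = 0.0418
Iter 13: z = -0.1579 + 0.1300i, |z|^2 = 0.0418
Iter 14: z = -0.1579 + 0.1300i, |z|^2 = 0.0418
Iter 15: z = -0.1579 + 0.1300i, |z|^2 = 0.0418
Iter 16: z = -0.1579 + 0.1300i, |z|^2 = 0.0418
Iter 17: z = -0.1579 + 0.1300i, |z|^2 = 0.0418
Iter 18: z = -0.1579 + 0.1300i, |z|^2 = 0.0418
Iter 19: z = -0.1579 + 0.1300i, |z|^2 = 0.0418
Iter 20: z = -0.1579 + 0.1300i, |z|^2 = 0.0418
Iter 21: z = -0.1579 + 0.1300i, |z|^2 = 0.0418
Did not escape in 22 iterations → in set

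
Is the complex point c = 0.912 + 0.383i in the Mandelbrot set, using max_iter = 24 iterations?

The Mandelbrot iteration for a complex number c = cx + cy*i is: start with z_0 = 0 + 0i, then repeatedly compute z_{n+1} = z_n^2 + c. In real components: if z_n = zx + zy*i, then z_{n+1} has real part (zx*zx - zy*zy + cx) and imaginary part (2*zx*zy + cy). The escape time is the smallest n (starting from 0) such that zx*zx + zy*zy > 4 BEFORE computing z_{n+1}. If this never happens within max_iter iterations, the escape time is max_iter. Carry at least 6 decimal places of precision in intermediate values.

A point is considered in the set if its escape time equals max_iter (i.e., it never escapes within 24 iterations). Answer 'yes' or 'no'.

Answer: no

Derivation:
z_0 = 0 + 0i, c = 0.9120 + 0.3830i
Iter 1: z = 0.9120 + 0.3830i, |z|^2 = 0.9784
Iter 2: z = 1.5971 + 1.0816i, |z|^2 = 3.7204
Iter 3: z = 2.2927 + 3.8377i, |z|^2 = 19.9848
Escaped at iteration 3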